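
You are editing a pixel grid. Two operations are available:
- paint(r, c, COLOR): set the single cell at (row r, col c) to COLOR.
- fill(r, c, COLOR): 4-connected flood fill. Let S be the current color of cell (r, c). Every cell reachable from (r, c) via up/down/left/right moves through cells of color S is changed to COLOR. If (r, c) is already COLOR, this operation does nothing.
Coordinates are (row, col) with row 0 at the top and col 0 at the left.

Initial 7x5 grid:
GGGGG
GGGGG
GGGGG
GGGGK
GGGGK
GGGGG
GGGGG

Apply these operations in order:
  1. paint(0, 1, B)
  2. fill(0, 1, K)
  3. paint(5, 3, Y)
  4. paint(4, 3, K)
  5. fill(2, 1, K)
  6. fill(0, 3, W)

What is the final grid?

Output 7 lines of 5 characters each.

Answer: WWWWW
WWWWW
WWWWW
WWWWW
WWWWW
WWWYW
WWWWW

Derivation:
After op 1 paint(0,1,B):
GBGGG
GGGGG
GGGGG
GGGGK
GGGGK
GGGGG
GGGGG
After op 2 fill(0,1,K) [1 cells changed]:
GKGGG
GGGGG
GGGGG
GGGGK
GGGGK
GGGGG
GGGGG
After op 3 paint(5,3,Y):
GKGGG
GGGGG
GGGGG
GGGGK
GGGGK
GGGYG
GGGGG
After op 4 paint(4,3,K):
GKGGG
GGGGG
GGGGG
GGGGK
GGGKK
GGGYG
GGGGG
After op 5 fill(2,1,K) [30 cells changed]:
KKKKK
KKKKK
KKKKK
KKKKK
KKKKK
KKKYK
KKKKK
After op 6 fill(0,3,W) [34 cells changed]:
WWWWW
WWWWW
WWWWW
WWWWW
WWWWW
WWWYW
WWWWW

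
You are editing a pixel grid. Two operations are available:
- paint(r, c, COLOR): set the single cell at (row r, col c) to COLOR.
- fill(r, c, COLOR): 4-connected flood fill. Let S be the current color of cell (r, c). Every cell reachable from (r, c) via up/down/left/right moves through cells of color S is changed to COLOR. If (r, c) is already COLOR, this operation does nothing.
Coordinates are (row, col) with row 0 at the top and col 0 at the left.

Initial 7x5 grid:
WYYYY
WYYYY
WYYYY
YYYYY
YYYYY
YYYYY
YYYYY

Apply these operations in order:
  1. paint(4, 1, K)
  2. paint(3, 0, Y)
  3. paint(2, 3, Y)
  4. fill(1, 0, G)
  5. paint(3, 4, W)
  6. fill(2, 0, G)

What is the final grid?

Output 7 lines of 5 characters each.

Answer: GYYYY
GYYYY
GYYYY
YYYYW
YKYYY
YYYYY
YYYYY

Derivation:
After op 1 paint(4,1,K):
WYYYY
WYYYY
WYYYY
YYYYY
YKYYY
YYYYY
YYYYY
After op 2 paint(3,0,Y):
WYYYY
WYYYY
WYYYY
YYYYY
YKYYY
YYYYY
YYYYY
After op 3 paint(2,3,Y):
WYYYY
WYYYY
WYYYY
YYYYY
YKYYY
YYYYY
YYYYY
After op 4 fill(1,0,G) [3 cells changed]:
GYYYY
GYYYY
GYYYY
YYYYY
YKYYY
YYYYY
YYYYY
After op 5 paint(3,4,W):
GYYYY
GYYYY
GYYYY
YYYYW
YKYYY
YYYYY
YYYYY
After op 6 fill(2,0,G) [0 cells changed]:
GYYYY
GYYYY
GYYYY
YYYYW
YKYYY
YYYYY
YYYYY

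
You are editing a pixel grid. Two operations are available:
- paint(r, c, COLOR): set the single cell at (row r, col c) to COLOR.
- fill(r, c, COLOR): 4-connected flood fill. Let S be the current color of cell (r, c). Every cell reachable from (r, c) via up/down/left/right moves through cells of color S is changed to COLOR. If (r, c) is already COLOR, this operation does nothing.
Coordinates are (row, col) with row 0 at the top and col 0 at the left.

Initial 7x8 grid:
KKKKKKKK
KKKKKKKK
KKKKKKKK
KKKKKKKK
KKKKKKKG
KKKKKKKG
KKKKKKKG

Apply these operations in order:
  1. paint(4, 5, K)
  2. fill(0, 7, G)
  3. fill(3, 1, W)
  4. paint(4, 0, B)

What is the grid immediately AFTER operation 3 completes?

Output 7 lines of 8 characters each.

Answer: WWWWWWWW
WWWWWWWW
WWWWWWWW
WWWWWWWW
WWWWWWWW
WWWWWWWW
WWWWWWWW

Derivation:
After op 1 paint(4,5,K):
KKKKKKKK
KKKKKKKK
KKKKKKKK
KKKKKKKK
KKKKKKKG
KKKKKKKG
KKKKKKKG
After op 2 fill(0,7,G) [53 cells changed]:
GGGGGGGG
GGGGGGGG
GGGGGGGG
GGGGGGGG
GGGGGGGG
GGGGGGGG
GGGGGGGG
After op 3 fill(3,1,W) [56 cells changed]:
WWWWWWWW
WWWWWWWW
WWWWWWWW
WWWWWWWW
WWWWWWWW
WWWWWWWW
WWWWWWWW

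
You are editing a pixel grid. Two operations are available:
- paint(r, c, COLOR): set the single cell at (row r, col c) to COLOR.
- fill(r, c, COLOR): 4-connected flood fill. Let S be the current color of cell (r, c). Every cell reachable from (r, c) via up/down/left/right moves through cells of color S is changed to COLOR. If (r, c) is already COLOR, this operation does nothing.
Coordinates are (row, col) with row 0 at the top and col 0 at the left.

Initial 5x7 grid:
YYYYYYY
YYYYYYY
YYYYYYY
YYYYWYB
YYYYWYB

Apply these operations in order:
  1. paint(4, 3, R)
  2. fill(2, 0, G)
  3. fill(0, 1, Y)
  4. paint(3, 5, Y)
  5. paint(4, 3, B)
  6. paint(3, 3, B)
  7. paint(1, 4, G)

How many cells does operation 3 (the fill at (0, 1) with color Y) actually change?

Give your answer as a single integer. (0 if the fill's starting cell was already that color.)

Answer: 30

Derivation:
After op 1 paint(4,3,R):
YYYYYYY
YYYYYYY
YYYYYYY
YYYYWYB
YYYRWYB
After op 2 fill(2,0,G) [30 cells changed]:
GGGGGGG
GGGGGGG
GGGGGGG
GGGGWGB
GGGRWGB
After op 3 fill(0,1,Y) [30 cells changed]:
YYYYYYY
YYYYYYY
YYYYYYY
YYYYWYB
YYYRWYB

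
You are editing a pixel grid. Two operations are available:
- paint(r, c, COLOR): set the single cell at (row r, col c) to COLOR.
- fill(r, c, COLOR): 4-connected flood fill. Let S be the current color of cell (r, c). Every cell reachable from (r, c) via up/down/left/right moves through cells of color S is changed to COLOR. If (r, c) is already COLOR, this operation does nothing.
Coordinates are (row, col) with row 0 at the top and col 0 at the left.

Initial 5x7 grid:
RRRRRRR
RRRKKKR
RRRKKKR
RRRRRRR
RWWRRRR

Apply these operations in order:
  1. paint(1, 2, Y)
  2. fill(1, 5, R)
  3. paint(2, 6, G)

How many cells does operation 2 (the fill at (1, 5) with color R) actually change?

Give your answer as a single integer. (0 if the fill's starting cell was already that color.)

After op 1 paint(1,2,Y):
RRRRRRR
RRYKKKR
RRRKKKR
RRRRRRR
RWWRRRR
After op 2 fill(1,5,R) [6 cells changed]:
RRRRRRR
RRYRRRR
RRRRRRR
RRRRRRR
RWWRRRR

Answer: 6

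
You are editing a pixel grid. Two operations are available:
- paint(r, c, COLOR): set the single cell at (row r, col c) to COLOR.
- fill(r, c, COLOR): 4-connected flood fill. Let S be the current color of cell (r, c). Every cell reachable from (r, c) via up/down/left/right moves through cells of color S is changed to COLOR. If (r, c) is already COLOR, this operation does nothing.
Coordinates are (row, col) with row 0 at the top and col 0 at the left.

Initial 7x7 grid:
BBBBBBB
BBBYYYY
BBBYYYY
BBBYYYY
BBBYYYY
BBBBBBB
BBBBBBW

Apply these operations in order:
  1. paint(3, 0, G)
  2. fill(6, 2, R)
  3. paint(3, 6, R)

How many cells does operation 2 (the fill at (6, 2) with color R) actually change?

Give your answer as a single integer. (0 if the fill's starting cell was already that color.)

Answer: 31

Derivation:
After op 1 paint(3,0,G):
BBBBBBB
BBBYYYY
BBBYYYY
GBBYYYY
BBBYYYY
BBBBBBB
BBBBBBW
After op 2 fill(6,2,R) [31 cells changed]:
RRRRRRR
RRRYYYY
RRRYYYY
GRRYYYY
RRRYYYY
RRRRRRR
RRRRRRW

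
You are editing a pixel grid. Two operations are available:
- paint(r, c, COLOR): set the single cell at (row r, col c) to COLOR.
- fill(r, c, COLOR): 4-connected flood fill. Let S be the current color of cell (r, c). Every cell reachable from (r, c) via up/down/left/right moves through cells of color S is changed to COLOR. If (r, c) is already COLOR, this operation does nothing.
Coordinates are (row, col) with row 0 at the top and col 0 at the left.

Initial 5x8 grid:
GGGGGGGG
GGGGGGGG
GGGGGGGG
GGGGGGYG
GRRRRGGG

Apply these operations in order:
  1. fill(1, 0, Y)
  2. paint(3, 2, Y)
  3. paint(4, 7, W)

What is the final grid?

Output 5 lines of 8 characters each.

After op 1 fill(1,0,Y) [35 cells changed]:
YYYYYYYY
YYYYYYYY
YYYYYYYY
YYYYYYYY
YRRRRYYY
After op 2 paint(3,2,Y):
YYYYYYYY
YYYYYYYY
YYYYYYYY
YYYYYYYY
YRRRRYYY
After op 3 paint(4,7,W):
YYYYYYYY
YYYYYYYY
YYYYYYYY
YYYYYYYY
YRRRRYYW

Answer: YYYYYYYY
YYYYYYYY
YYYYYYYY
YYYYYYYY
YRRRRYYW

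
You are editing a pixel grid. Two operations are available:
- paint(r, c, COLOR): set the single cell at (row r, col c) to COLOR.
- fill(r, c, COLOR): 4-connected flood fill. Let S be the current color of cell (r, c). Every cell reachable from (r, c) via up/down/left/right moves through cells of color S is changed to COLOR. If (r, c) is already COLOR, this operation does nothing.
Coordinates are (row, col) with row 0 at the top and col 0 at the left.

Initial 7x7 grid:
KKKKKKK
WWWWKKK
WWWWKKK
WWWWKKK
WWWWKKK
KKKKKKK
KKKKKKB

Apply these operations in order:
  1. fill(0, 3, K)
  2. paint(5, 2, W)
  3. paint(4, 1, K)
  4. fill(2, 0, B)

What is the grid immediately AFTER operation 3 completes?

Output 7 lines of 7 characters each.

After op 1 fill(0,3,K) [0 cells changed]:
KKKKKKK
WWWWKKK
WWWWKKK
WWWWKKK
WWWWKKK
KKKKKKK
KKKKKKB
After op 2 paint(5,2,W):
KKKKKKK
WWWWKKK
WWWWKKK
WWWWKKK
WWWWKKK
KKWKKKK
KKKKKKB
After op 3 paint(4,1,K):
KKKKKKK
WWWWKKK
WWWWKKK
WWWWKKK
WKWWKKK
KKWKKKK
KKKKKKB

Answer: KKKKKKK
WWWWKKK
WWWWKKK
WWWWKKK
WKWWKKK
KKWKKKK
KKKKKKB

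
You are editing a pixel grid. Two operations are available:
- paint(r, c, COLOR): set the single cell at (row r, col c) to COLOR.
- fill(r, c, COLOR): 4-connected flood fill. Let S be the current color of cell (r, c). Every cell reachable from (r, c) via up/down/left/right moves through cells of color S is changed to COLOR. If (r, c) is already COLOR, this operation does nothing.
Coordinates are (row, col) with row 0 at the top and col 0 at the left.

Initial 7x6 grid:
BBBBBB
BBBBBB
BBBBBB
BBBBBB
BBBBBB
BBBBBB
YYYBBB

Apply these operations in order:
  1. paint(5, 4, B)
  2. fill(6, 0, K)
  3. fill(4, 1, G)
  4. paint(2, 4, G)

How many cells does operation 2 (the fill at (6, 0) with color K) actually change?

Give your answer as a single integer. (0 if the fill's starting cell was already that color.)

After op 1 paint(5,4,B):
BBBBBB
BBBBBB
BBBBBB
BBBBBB
BBBBBB
BBBBBB
YYYBBB
After op 2 fill(6,0,K) [3 cells changed]:
BBBBBB
BBBBBB
BBBBBB
BBBBBB
BBBBBB
BBBBBB
KKKBBB

Answer: 3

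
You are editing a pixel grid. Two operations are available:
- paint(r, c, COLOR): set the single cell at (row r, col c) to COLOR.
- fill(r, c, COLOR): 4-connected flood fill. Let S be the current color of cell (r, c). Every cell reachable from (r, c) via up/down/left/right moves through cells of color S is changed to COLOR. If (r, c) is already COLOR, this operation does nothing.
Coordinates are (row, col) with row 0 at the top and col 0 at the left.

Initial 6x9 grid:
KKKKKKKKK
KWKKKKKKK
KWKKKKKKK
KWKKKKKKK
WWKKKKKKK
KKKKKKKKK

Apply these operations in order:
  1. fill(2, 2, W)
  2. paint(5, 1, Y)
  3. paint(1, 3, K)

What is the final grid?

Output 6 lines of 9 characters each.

Answer: WWWWWWWWW
WWWKWWWWW
WWWWWWWWW
WWWWWWWWW
WWWWWWWWW
WYWWWWWWW

Derivation:
After op 1 fill(2,2,W) [49 cells changed]:
WWWWWWWWW
WWWWWWWWW
WWWWWWWWW
WWWWWWWWW
WWWWWWWWW
WWWWWWWWW
After op 2 paint(5,1,Y):
WWWWWWWWW
WWWWWWWWW
WWWWWWWWW
WWWWWWWWW
WWWWWWWWW
WYWWWWWWW
After op 3 paint(1,3,K):
WWWWWWWWW
WWWKWWWWW
WWWWWWWWW
WWWWWWWWW
WWWWWWWWW
WYWWWWWWW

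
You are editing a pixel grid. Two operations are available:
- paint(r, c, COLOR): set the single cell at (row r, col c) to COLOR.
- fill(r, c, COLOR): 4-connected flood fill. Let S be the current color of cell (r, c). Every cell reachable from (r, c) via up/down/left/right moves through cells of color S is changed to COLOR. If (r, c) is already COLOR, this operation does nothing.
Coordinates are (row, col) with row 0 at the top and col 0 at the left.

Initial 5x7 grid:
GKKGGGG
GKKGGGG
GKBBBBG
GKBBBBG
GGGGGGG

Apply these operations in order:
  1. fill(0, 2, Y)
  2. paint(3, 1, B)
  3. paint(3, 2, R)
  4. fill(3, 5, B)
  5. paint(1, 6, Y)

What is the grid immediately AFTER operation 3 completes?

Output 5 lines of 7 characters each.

Answer: GYYGGGG
GYYGGGG
GYBBBBG
GBRBBBG
GGGGGGG

Derivation:
After op 1 fill(0,2,Y) [6 cells changed]:
GYYGGGG
GYYGGGG
GYBBBBG
GYBBBBG
GGGGGGG
After op 2 paint(3,1,B):
GYYGGGG
GYYGGGG
GYBBBBG
GBBBBBG
GGGGGGG
After op 3 paint(3,2,R):
GYYGGGG
GYYGGGG
GYBBBBG
GBRBBBG
GGGGGGG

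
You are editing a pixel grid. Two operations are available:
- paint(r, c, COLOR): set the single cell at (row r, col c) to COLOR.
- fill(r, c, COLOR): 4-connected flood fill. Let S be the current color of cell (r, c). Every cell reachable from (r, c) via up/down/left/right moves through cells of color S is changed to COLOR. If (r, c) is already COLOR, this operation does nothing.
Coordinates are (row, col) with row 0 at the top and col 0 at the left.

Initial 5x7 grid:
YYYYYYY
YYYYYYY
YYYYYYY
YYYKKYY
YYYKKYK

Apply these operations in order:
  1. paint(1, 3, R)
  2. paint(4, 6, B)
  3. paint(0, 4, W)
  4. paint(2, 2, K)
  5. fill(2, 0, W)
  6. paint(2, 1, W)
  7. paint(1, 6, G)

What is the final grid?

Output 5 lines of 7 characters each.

Answer: WWWWWYY
WWWRYYG
WWKYYYY
WWWKKYY
WWWKKYB

Derivation:
After op 1 paint(1,3,R):
YYYYYYY
YYYRYYY
YYYYYYY
YYYKKYY
YYYKKYK
After op 2 paint(4,6,B):
YYYYYYY
YYYRYYY
YYYYYYY
YYYKKYY
YYYKKYB
After op 3 paint(0,4,W):
YYYYWYY
YYYRYYY
YYYYYYY
YYYKKYY
YYYKKYB
After op 4 paint(2,2,K):
YYYYWYY
YYYRYYY
YYKYYYY
YYYKKYY
YYYKKYB
After op 5 fill(2,0,W) [15 cells changed]:
WWWWWYY
WWWRYYY
WWKYYYY
WWWKKYY
WWWKKYB
After op 6 paint(2,1,W):
WWWWWYY
WWWRYYY
WWKYYYY
WWWKKYY
WWWKKYB
After op 7 paint(1,6,G):
WWWWWYY
WWWRYYG
WWKYYYY
WWWKKYY
WWWKKYB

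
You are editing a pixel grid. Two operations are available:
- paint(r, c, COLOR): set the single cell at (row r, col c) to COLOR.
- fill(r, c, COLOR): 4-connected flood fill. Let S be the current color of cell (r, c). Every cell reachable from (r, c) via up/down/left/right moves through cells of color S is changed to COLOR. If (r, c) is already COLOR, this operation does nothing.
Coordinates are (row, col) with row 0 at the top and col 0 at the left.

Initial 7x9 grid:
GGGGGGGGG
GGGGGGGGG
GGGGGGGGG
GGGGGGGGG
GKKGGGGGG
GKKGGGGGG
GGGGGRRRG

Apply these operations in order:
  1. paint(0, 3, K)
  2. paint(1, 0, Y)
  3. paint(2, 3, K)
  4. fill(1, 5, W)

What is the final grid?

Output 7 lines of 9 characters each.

After op 1 paint(0,3,K):
GGGKGGGGG
GGGGGGGGG
GGGGGGGGG
GGGGGGGGG
GKKGGGGGG
GKKGGGGGG
GGGGGRRRG
After op 2 paint(1,0,Y):
GGGKGGGGG
YGGGGGGGG
GGGGGGGGG
GGGGGGGGG
GKKGGGGGG
GKKGGGGGG
GGGGGRRRG
After op 3 paint(2,3,K):
GGGKGGGGG
YGGGGGGGG
GGGKGGGGG
GGGGGGGGG
GKKGGGGGG
GKKGGGGGG
GGGGGRRRG
After op 4 fill(1,5,W) [53 cells changed]:
WWWKWWWWW
YWWWWWWWW
WWWKWWWWW
WWWWWWWWW
WKKWWWWWW
WKKWWWWWW
WWWWWRRRW

Answer: WWWKWWWWW
YWWWWWWWW
WWWKWWWWW
WWWWWWWWW
WKKWWWWWW
WKKWWWWWW
WWWWWRRRW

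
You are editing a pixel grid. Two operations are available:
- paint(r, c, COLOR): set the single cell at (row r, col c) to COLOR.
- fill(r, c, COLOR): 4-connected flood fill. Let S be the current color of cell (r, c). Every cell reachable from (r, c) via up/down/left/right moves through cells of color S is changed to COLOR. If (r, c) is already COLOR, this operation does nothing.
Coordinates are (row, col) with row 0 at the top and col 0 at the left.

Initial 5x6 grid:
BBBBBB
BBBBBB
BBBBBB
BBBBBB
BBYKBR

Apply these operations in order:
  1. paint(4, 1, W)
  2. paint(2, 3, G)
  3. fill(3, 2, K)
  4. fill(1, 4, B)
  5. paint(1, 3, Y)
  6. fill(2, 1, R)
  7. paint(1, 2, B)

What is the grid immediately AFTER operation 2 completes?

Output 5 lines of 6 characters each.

Answer: BBBBBB
BBBBBB
BBBGBB
BBBBBB
BWYKBR

Derivation:
After op 1 paint(4,1,W):
BBBBBB
BBBBBB
BBBBBB
BBBBBB
BWYKBR
After op 2 paint(2,3,G):
BBBBBB
BBBBBB
BBBGBB
BBBBBB
BWYKBR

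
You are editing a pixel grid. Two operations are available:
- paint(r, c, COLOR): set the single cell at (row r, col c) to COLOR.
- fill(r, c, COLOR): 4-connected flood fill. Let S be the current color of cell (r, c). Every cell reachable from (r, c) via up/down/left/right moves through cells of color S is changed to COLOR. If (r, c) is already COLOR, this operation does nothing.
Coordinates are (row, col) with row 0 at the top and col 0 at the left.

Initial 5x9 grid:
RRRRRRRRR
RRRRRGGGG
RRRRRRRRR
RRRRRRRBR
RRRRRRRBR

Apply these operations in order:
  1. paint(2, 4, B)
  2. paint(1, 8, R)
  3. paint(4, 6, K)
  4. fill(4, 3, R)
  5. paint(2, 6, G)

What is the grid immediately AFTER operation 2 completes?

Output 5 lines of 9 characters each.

Answer: RRRRRRRRR
RRRRRGGGR
RRRRBRRRR
RRRRRRRBR
RRRRRRRBR

Derivation:
After op 1 paint(2,4,B):
RRRRRRRRR
RRRRRGGGG
RRRRBRRRR
RRRRRRRBR
RRRRRRRBR
After op 2 paint(1,8,R):
RRRRRRRRR
RRRRRGGGR
RRRRBRRRR
RRRRRRRBR
RRRRRRRBR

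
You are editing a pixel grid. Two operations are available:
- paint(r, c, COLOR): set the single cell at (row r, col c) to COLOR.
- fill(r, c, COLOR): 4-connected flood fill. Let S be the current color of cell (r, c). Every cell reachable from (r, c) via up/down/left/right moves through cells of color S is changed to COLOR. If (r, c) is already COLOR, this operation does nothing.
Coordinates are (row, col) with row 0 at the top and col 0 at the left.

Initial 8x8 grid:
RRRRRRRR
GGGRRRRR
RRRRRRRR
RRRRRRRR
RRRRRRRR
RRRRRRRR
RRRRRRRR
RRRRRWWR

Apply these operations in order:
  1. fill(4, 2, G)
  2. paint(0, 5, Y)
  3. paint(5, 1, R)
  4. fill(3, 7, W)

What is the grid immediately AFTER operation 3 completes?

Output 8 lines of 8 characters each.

After op 1 fill(4,2,G) [59 cells changed]:
GGGGGGGG
GGGGGGGG
GGGGGGGG
GGGGGGGG
GGGGGGGG
GGGGGGGG
GGGGGGGG
GGGGGWWG
After op 2 paint(0,5,Y):
GGGGGYGG
GGGGGGGG
GGGGGGGG
GGGGGGGG
GGGGGGGG
GGGGGGGG
GGGGGGGG
GGGGGWWG
After op 3 paint(5,1,R):
GGGGGYGG
GGGGGGGG
GGGGGGGG
GGGGGGGG
GGGGGGGG
GRGGGGGG
GGGGGGGG
GGGGGWWG

Answer: GGGGGYGG
GGGGGGGG
GGGGGGGG
GGGGGGGG
GGGGGGGG
GRGGGGGG
GGGGGGGG
GGGGGWWG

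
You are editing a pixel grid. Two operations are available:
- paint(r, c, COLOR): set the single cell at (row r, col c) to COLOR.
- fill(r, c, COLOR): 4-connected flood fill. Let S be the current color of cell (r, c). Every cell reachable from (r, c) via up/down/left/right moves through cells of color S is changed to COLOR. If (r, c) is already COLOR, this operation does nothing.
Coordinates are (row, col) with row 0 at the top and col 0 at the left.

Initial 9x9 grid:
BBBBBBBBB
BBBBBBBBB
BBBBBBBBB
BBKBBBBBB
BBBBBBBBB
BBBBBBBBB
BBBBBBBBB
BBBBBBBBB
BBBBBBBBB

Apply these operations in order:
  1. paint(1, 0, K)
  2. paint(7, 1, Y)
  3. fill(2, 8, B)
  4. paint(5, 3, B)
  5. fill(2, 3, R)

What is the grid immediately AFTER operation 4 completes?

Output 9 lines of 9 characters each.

After op 1 paint(1,0,K):
BBBBBBBBB
KBBBBBBBB
BBBBBBBBB
BBKBBBBBB
BBBBBBBBB
BBBBBBBBB
BBBBBBBBB
BBBBBBBBB
BBBBBBBBB
After op 2 paint(7,1,Y):
BBBBBBBBB
KBBBBBBBB
BBBBBBBBB
BBKBBBBBB
BBBBBBBBB
BBBBBBBBB
BBBBBBBBB
BYBBBBBBB
BBBBBBBBB
After op 3 fill(2,8,B) [0 cells changed]:
BBBBBBBBB
KBBBBBBBB
BBBBBBBBB
BBKBBBBBB
BBBBBBBBB
BBBBBBBBB
BBBBBBBBB
BYBBBBBBB
BBBBBBBBB
After op 4 paint(5,3,B):
BBBBBBBBB
KBBBBBBBB
BBBBBBBBB
BBKBBBBBB
BBBBBBBBB
BBBBBBBBB
BBBBBBBBB
BYBBBBBBB
BBBBBBBBB

Answer: BBBBBBBBB
KBBBBBBBB
BBBBBBBBB
BBKBBBBBB
BBBBBBBBB
BBBBBBBBB
BBBBBBBBB
BYBBBBBBB
BBBBBBBBB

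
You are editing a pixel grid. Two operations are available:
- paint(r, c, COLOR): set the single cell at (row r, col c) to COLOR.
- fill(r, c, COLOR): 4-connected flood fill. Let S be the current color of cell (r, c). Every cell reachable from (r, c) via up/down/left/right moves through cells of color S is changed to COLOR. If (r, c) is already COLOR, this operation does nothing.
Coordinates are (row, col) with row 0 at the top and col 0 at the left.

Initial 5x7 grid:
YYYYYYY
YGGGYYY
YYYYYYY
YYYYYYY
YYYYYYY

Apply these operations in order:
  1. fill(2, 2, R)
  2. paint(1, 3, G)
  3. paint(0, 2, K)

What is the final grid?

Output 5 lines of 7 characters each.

Answer: RRKRRRR
RGGGRRR
RRRRRRR
RRRRRRR
RRRRRRR

Derivation:
After op 1 fill(2,2,R) [32 cells changed]:
RRRRRRR
RGGGRRR
RRRRRRR
RRRRRRR
RRRRRRR
After op 2 paint(1,3,G):
RRRRRRR
RGGGRRR
RRRRRRR
RRRRRRR
RRRRRRR
After op 3 paint(0,2,K):
RRKRRRR
RGGGRRR
RRRRRRR
RRRRRRR
RRRRRRR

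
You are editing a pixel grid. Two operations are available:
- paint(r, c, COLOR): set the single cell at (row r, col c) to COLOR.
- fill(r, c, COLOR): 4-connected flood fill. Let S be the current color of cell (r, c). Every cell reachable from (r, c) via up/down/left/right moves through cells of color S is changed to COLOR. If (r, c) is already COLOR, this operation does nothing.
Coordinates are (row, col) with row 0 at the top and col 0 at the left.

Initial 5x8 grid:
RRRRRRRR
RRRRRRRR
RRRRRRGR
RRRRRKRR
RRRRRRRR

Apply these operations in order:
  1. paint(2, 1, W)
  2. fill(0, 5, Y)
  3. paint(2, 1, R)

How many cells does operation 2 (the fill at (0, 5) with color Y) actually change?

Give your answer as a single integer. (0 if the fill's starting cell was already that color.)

After op 1 paint(2,1,W):
RRRRRRRR
RRRRRRRR
RWRRRRGR
RRRRRKRR
RRRRRRRR
After op 2 fill(0,5,Y) [37 cells changed]:
YYYYYYYY
YYYYYYYY
YWYYYYGY
YYYYYKYY
YYYYYYYY

Answer: 37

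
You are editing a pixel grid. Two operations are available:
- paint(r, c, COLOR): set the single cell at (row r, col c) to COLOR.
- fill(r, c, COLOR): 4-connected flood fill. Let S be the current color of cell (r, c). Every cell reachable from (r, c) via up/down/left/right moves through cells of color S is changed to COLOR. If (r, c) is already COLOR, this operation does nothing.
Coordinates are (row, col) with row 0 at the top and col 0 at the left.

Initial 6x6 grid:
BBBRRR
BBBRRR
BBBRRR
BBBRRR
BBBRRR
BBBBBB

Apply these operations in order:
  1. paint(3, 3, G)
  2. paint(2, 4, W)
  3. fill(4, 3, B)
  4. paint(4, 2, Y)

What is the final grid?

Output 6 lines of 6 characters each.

Answer: BBBBBB
BBBBBB
BBBBWB
BBBGBB
BBYBBB
BBBBBB

Derivation:
After op 1 paint(3,3,G):
BBBRRR
BBBRRR
BBBRRR
BBBGRR
BBBRRR
BBBBBB
After op 2 paint(2,4,W):
BBBRRR
BBBRRR
BBBRWR
BBBGRR
BBBRRR
BBBBBB
After op 3 fill(4,3,B) [13 cells changed]:
BBBBBB
BBBBBB
BBBBWB
BBBGBB
BBBBBB
BBBBBB
After op 4 paint(4,2,Y):
BBBBBB
BBBBBB
BBBBWB
BBBGBB
BBYBBB
BBBBBB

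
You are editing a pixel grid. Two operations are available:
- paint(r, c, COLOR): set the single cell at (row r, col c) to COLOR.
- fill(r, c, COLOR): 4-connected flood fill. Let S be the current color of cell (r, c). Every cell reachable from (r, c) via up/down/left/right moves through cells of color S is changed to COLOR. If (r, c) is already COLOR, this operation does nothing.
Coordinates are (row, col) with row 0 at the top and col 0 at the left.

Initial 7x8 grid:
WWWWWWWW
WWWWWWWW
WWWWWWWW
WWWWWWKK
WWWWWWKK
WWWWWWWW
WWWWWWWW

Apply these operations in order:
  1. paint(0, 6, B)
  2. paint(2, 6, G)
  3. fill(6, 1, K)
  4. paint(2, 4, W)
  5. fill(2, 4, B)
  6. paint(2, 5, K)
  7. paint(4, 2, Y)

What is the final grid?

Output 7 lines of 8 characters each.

After op 1 paint(0,6,B):
WWWWWWBW
WWWWWWWW
WWWWWWWW
WWWWWWKK
WWWWWWKK
WWWWWWWW
WWWWWWWW
After op 2 paint(2,6,G):
WWWWWWBW
WWWWWWWW
WWWWWWGW
WWWWWWKK
WWWWWWKK
WWWWWWWW
WWWWWWWW
After op 3 fill(6,1,K) [50 cells changed]:
KKKKKKBK
KKKKKKKK
KKKKKKGK
KKKKKKKK
KKKKKKKK
KKKKKKKK
KKKKKKKK
After op 4 paint(2,4,W):
KKKKKKBK
KKKKKKKK
KKKKWKGK
KKKKKKKK
KKKKKKKK
KKKKKKKK
KKKKKKKK
After op 5 fill(2,4,B) [1 cells changed]:
KKKKKKBK
KKKKKKKK
KKKKBKGK
KKKKKKKK
KKKKKKKK
KKKKKKKK
KKKKKKKK
After op 6 paint(2,5,K):
KKKKKKBK
KKKKKKKK
KKKKBKGK
KKKKKKKK
KKKKKKKK
KKKKKKKK
KKKKKKKK
After op 7 paint(4,2,Y):
KKKKKKBK
KKKKKKKK
KKKKBKGK
KKKKKKKK
KKYKKKKK
KKKKKKKK
KKKKKKKK

Answer: KKKKKKBK
KKKKKKKK
KKKKBKGK
KKKKKKKK
KKYKKKKK
KKKKKKKK
KKKKKKKK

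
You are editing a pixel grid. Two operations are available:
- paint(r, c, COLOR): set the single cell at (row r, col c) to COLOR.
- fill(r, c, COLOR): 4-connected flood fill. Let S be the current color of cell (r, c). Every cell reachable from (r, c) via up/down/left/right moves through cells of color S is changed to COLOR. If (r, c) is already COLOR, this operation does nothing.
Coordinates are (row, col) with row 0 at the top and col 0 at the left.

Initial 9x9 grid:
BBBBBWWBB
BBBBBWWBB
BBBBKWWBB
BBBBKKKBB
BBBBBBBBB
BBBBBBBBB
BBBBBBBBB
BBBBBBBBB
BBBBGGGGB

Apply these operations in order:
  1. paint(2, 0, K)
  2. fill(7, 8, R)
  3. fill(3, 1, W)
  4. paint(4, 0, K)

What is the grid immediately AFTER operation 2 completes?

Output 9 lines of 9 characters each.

Answer: RRRRRWWRR
RRRRRWWRR
KRRRKWWRR
RRRRKKKRR
RRRRRRRRR
RRRRRRRRR
RRRRRRRRR
RRRRRRRRR
RRRRGGGGR

Derivation:
After op 1 paint(2,0,K):
BBBBBWWBB
BBBBBWWBB
KBBBKWWBB
BBBBKKKBB
BBBBBBBBB
BBBBBBBBB
BBBBBBBBB
BBBBBBBBB
BBBBGGGGB
After op 2 fill(7,8,R) [66 cells changed]:
RRRRRWWRR
RRRRRWWRR
KRRRKWWRR
RRRRKKKRR
RRRRRRRRR
RRRRRRRRR
RRRRRRRRR
RRRRRRRRR
RRRRGGGGR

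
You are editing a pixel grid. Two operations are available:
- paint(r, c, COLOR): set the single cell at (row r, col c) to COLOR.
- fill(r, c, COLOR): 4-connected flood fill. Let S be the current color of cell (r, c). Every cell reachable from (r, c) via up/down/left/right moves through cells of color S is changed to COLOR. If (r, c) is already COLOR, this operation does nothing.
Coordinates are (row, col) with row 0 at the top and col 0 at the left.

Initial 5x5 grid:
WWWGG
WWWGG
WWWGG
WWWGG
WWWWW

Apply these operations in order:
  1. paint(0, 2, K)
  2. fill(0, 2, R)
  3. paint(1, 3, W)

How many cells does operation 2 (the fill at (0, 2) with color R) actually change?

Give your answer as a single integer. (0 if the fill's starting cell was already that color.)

Answer: 1

Derivation:
After op 1 paint(0,2,K):
WWKGG
WWWGG
WWWGG
WWWGG
WWWWW
After op 2 fill(0,2,R) [1 cells changed]:
WWRGG
WWWGG
WWWGG
WWWGG
WWWWW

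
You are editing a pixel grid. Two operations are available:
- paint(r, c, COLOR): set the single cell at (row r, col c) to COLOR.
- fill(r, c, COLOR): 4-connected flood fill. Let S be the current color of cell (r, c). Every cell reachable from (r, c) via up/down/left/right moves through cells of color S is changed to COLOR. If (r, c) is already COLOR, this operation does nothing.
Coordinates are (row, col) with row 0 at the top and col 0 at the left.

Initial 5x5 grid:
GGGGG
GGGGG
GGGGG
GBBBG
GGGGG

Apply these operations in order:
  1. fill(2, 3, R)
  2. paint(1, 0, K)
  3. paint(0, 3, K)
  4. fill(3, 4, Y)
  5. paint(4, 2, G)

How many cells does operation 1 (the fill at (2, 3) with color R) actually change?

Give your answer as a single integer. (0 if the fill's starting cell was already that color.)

After op 1 fill(2,3,R) [22 cells changed]:
RRRRR
RRRRR
RRRRR
RBBBR
RRRRR

Answer: 22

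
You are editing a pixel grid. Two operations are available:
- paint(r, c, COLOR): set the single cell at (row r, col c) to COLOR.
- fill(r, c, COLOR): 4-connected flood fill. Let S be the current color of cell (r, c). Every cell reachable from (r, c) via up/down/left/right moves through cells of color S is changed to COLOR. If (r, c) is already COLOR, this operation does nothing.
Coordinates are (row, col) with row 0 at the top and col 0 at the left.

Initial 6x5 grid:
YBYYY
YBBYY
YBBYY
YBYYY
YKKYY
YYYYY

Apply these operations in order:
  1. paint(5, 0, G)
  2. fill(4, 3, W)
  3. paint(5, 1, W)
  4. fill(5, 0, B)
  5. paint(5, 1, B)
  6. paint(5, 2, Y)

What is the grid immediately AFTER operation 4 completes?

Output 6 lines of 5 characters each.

After op 1 paint(5,0,G):
YBYYY
YBBYY
YBBYY
YBYYY
YKKYY
GYYYY
After op 2 fill(4,3,W) [16 cells changed]:
YBWWW
YBBWW
YBBWW
YBWWW
YKKWW
GWWWW
After op 3 paint(5,1,W):
YBWWW
YBBWW
YBBWW
YBWWW
YKKWW
GWWWW
After op 4 fill(5,0,B) [1 cells changed]:
YBWWW
YBBWW
YBBWW
YBWWW
YKKWW
BWWWW

Answer: YBWWW
YBBWW
YBBWW
YBWWW
YKKWW
BWWWW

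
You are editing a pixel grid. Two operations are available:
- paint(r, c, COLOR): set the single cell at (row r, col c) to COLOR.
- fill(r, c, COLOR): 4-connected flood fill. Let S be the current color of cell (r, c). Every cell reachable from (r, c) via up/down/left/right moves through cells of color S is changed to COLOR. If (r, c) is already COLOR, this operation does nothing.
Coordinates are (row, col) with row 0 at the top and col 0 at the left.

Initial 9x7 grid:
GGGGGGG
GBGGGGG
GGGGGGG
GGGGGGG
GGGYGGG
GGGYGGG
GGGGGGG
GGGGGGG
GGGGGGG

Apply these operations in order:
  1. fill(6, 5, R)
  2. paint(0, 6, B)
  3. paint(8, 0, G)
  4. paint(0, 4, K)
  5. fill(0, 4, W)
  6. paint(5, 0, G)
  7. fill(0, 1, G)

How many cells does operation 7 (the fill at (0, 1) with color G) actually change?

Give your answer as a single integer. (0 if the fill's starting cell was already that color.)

Answer: 56

Derivation:
After op 1 fill(6,5,R) [60 cells changed]:
RRRRRRR
RBRRRRR
RRRRRRR
RRRRRRR
RRRYRRR
RRRYRRR
RRRRRRR
RRRRRRR
RRRRRRR
After op 2 paint(0,6,B):
RRRRRRB
RBRRRRR
RRRRRRR
RRRRRRR
RRRYRRR
RRRYRRR
RRRRRRR
RRRRRRR
RRRRRRR
After op 3 paint(8,0,G):
RRRRRRB
RBRRRRR
RRRRRRR
RRRRRRR
RRRYRRR
RRRYRRR
RRRRRRR
RRRRRRR
GRRRRRR
After op 4 paint(0,4,K):
RRRRKRB
RBRRRRR
RRRRRRR
RRRRRRR
RRRYRRR
RRRYRRR
RRRRRRR
RRRRRRR
GRRRRRR
After op 5 fill(0,4,W) [1 cells changed]:
RRRRWRB
RBRRRRR
RRRRRRR
RRRRRRR
RRRYRRR
RRRYRRR
RRRRRRR
RRRRRRR
GRRRRRR
After op 6 paint(5,0,G):
RRRRWRB
RBRRRRR
RRRRRRR
RRRRRRR
RRRYRRR
GRRYRRR
RRRRRRR
RRRRRRR
GRRRRRR
After op 7 fill(0,1,G) [56 cells changed]:
GGGGWGB
GBGGGGG
GGGGGGG
GGGGGGG
GGGYGGG
GGGYGGG
GGGGGGG
GGGGGGG
GGGGGGG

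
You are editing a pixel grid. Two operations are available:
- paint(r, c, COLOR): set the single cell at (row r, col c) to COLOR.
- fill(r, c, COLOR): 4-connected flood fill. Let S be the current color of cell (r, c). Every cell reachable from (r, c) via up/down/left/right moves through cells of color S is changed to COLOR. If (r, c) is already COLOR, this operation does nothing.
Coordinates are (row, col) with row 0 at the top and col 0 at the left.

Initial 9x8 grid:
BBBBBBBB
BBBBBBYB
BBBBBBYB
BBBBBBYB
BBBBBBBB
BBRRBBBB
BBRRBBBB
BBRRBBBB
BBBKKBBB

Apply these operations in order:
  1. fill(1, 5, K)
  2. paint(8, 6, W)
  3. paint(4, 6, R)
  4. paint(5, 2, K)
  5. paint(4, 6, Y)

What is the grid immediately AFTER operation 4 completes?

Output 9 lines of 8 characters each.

Answer: KKKKKKKK
KKKKKKYK
KKKKKKYK
KKKKKKYK
KKKKKKRK
KKKRKKKK
KKRRKKKK
KKRRKKKK
KKKKKKWK

Derivation:
After op 1 fill(1,5,K) [61 cells changed]:
KKKKKKKK
KKKKKKYK
KKKKKKYK
KKKKKKYK
KKKKKKKK
KKRRKKKK
KKRRKKKK
KKRRKKKK
KKKKKKKK
After op 2 paint(8,6,W):
KKKKKKKK
KKKKKKYK
KKKKKKYK
KKKKKKYK
KKKKKKKK
KKRRKKKK
KKRRKKKK
KKRRKKKK
KKKKKKWK
After op 3 paint(4,6,R):
KKKKKKKK
KKKKKKYK
KKKKKKYK
KKKKKKYK
KKKKKKRK
KKRRKKKK
KKRRKKKK
KKRRKKKK
KKKKKKWK
After op 4 paint(5,2,K):
KKKKKKKK
KKKKKKYK
KKKKKKYK
KKKKKKYK
KKKKKKRK
KKKRKKKK
KKRRKKKK
KKRRKKKK
KKKKKKWK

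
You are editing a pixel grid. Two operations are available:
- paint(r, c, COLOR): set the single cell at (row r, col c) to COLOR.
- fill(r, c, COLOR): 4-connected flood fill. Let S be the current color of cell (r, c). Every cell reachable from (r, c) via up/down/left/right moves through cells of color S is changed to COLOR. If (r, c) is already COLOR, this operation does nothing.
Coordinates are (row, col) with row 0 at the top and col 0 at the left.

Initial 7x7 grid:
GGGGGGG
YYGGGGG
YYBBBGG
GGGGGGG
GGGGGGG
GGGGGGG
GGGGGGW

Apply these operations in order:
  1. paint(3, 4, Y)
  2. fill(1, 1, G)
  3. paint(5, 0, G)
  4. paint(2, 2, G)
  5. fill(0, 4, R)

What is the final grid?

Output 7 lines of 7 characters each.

Answer: RRRRRRR
RRRRRRR
RRRBBRR
RRRRYRR
RRRRRRR
RRRRRRR
RRRRRRW

Derivation:
After op 1 paint(3,4,Y):
GGGGGGG
YYGGGGG
YYBBBGG
GGGGYGG
GGGGGGG
GGGGGGG
GGGGGGW
After op 2 fill(1,1,G) [4 cells changed]:
GGGGGGG
GGGGGGG
GGBBBGG
GGGGYGG
GGGGGGG
GGGGGGG
GGGGGGW
After op 3 paint(5,0,G):
GGGGGGG
GGGGGGG
GGBBBGG
GGGGYGG
GGGGGGG
GGGGGGG
GGGGGGW
After op 4 paint(2,2,G):
GGGGGGG
GGGGGGG
GGGBBGG
GGGGYGG
GGGGGGG
GGGGGGG
GGGGGGW
After op 5 fill(0,4,R) [45 cells changed]:
RRRRRRR
RRRRRRR
RRRBBRR
RRRRYRR
RRRRRRR
RRRRRRR
RRRRRRW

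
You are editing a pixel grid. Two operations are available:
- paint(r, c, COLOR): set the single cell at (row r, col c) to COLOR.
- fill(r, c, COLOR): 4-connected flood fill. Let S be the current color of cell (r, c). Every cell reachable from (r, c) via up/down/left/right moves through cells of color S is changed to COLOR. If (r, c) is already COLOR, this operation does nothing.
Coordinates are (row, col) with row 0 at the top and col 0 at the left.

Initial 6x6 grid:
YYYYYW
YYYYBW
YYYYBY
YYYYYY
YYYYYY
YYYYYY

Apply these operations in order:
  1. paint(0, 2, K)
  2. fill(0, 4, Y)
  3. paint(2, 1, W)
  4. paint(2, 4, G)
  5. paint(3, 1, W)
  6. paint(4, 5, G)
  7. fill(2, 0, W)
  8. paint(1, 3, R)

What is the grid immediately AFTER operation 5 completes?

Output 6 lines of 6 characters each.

After op 1 paint(0,2,K):
YYKYYW
YYYYBW
YYYYBY
YYYYYY
YYYYYY
YYYYYY
After op 2 fill(0,4,Y) [0 cells changed]:
YYKYYW
YYYYBW
YYYYBY
YYYYYY
YYYYYY
YYYYYY
After op 3 paint(2,1,W):
YYKYYW
YYYYBW
YWYYBY
YYYYYY
YYYYYY
YYYYYY
After op 4 paint(2,4,G):
YYKYYW
YYYYBW
YWYYGY
YYYYYY
YYYYYY
YYYYYY
After op 5 paint(3,1,W):
YYKYYW
YYYYBW
YWYYGY
YWYYYY
YYYYYY
YYYYYY

Answer: YYKYYW
YYYYBW
YWYYGY
YWYYYY
YYYYYY
YYYYYY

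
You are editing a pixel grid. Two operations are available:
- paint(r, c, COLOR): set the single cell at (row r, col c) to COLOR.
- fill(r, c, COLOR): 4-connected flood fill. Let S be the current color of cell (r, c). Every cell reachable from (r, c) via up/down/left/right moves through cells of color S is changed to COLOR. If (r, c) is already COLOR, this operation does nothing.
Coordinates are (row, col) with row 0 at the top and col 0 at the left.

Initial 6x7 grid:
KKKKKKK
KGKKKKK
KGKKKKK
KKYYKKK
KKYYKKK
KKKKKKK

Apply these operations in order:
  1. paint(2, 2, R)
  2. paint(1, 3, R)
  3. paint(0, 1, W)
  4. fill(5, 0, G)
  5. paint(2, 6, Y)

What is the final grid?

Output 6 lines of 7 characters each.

After op 1 paint(2,2,R):
KKKKKKK
KGKKKKK
KGRKKKK
KKYYKKK
KKYYKKK
KKKKKKK
After op 2 paint(1,3,R):
KKKKKKK
KGKRKKK
KGRKKKK
KKYYKKK
KKYYKKK
KKKKKKK
After op 3 paint(0,1,W):
KWKKKKK
KGKRKKK
KGRKKKK
KKYYKKK
KKYYKKK
KKKKKKK
After op 4 fill(5,0,G) [33 cells changed]:
GWGGGGG
GGGRGGG
GGRGGGG
GGYYGGG
GGYYGGG
GGGGGGG
After op 5 paint(2,6,Y):
GWGGGGG
GGGRGGG
GGRGGGY
GGYYGGG
GGYYGGG
GGGGGGG

Answer: GWGGGGG
GGGRGGG
GGRGGGY
GGYYGGG
GGYYGGG
GGGGGGG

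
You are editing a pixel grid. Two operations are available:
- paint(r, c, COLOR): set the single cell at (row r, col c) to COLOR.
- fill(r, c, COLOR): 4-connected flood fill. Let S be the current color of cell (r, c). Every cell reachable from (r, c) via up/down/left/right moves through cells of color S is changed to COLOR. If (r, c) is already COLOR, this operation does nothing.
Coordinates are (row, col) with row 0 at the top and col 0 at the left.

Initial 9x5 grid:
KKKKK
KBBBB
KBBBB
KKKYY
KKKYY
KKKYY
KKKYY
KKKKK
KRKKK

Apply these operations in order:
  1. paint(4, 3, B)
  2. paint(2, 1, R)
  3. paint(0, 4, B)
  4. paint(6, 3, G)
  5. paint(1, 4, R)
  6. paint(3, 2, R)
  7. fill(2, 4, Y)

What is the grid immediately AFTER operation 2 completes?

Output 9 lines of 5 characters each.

After op 1 paint(4,3,B):
KKKKK
KBBBB
KBBBB
KKKYY
KKKBY
KKKYY
KKKYY
KKKKK
KRKKK
After op 2 paint(2,1,R):
KKKKK
KBBBB
KRBBB
KKKYY
KKKBY
KKKYY
KKKYY
KKKKK
KRKKK

Answer: KKKKK
KBBBB
KRBBB
KKKYY
KKKBY
KKKYY
KKKYY
KKKKK
KRKKK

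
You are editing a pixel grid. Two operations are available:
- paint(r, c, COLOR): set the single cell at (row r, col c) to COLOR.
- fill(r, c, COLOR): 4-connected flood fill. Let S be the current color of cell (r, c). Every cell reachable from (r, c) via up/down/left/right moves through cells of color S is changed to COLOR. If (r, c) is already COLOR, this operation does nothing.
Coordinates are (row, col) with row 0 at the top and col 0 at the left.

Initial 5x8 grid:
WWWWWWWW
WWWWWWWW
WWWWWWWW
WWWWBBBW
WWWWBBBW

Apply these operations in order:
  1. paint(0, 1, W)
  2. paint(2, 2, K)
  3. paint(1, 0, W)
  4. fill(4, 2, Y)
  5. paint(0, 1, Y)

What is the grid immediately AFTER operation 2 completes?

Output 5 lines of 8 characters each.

Answer: WWWWWWWW
WWWWWWWW
WWKWWWWW
WWWWBBBW
WWWWBBBW

Derivation:
After op 1 paint(0,1,W):
WWWWWWWW
WWWWWWWW
WWWWWWWW
WWWWBBBW
WWWWBBBW
After op 2 paint(2,2,K):
WWWWWWWW
WWWWWWWW
WWKWWWWW
WWWWBBBW
WWWWBBBW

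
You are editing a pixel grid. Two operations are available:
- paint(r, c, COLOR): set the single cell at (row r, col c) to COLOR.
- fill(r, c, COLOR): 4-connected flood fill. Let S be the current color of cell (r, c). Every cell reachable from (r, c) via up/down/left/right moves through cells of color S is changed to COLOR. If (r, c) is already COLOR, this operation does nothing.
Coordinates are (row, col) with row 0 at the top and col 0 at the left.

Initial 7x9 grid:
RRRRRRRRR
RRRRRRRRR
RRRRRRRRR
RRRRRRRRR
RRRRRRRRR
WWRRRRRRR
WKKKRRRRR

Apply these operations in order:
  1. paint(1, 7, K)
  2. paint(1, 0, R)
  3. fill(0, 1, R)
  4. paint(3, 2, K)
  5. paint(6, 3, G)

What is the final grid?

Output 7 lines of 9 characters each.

Answer: RRRRRRRRR
RRRRRRRKR
RRRRRRRRR
RRKRRRRRR
RRRRRRRRR
WWRRRRRRR
WKKGRRRRR

Derivation:
After op 1 paint(1,7,K):
RRRRRRRRR
RRRRRRRKR
RRRRRRRRR
RRRRRRRRR
RRRRRRRRR
WWRRRRRRR
WKKKRRRRR
After op 2 paint(1,0,R):
RRRRRRRRR
RRRRRRRKR
RRRRRRRRR
RRRRRRRRR
RRRRRRRRR
WWRRRRRRR
WKKKRRRRR
After op 3 fill(0,1,R) [0 cells changed]:
RRRRRRRRR
RRRRRRRKR
RRRRRRRRR
RRRRRRRRR
RRRRRRRRR
WWRRRRRRR
WKKKRRRRR
After op 4 paint(3,2,K):
RRRRRRRRR
RRRRRRRKR
RRRRRRRRR
RRKRRRRRR
RRRRRRRRR
WWRRRRRRR
WKKKRRRRR
After op 5 paint(6,3,G):
RRRRRRRRR
RRRRRRRKR
RRRRRRRRR
RRKRRRRRR
RRRRRRRRR
WWRRRRRRR
WKKGRRRRR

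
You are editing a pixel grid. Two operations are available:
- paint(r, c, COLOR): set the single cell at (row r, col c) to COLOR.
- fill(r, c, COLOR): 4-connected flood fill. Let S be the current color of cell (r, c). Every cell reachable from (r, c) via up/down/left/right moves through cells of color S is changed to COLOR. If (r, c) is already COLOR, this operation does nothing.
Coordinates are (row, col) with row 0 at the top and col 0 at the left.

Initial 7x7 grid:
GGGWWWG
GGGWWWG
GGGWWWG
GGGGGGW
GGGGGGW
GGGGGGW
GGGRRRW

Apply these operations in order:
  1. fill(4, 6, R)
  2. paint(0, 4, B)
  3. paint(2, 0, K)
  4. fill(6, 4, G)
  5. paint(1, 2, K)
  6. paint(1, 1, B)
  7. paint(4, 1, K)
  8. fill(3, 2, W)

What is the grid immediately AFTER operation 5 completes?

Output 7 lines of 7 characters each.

After op 1 fill(4,6,R) [4 cells changed]:
GGGWWWG
GGGWWWG
GGGWWWG
GGGGGGR
GGGGGGR
GGGGGGR
GGGRRRR
After op 2 paint(0,4,B):
GGGWBWG
GGGWWWG
GGGWWWG
GGGGGGR
GGGGGGR
GGGGGGR
GGGRRRR
After op 3 paint(2,0,K):
GGGWBWG
GGGWWWG
KGGWWWG
GGGGGGR
GGGGGGR
GGGGGGR
GGGRRRR
After op 4 fill(6,4,G) [7 cells changed]:
GGGWBWG
GGGWWWG
KGGWWWG
GGGGGGG
GGGGGGG
GGGGGGG
GGGGGGG
After op 5 paint(1,2,K):
GGGWBWG
GGKWWWG
KGGWWWG
GGGGGGG
GGGGGGG
GGGGGGG
GGGGGGG

Answer: GGGWBWG
GGKWWWG
KGGWWWG
GGGGGGG
GGGGGGG
GGGGGGG
GGGGGGG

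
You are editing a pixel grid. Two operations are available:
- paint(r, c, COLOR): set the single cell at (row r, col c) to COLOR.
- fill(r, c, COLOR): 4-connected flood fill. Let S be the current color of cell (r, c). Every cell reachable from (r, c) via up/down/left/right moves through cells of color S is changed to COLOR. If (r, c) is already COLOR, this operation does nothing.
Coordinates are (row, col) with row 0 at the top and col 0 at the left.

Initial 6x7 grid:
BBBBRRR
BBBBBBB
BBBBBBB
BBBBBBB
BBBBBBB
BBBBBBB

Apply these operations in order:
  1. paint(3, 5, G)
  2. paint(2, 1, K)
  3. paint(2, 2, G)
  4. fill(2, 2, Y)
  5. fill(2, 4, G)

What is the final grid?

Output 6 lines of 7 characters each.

After op 1 paint(3,5,G):
BBBBRRR
BBBBBBB
BBBBBBB
BBBBBGB
BBBBBBB
BBBBBBB
After op 2 paint(2,1,K):
BBBBRRR
BBBBBBB
BKBBBBB
BBBBBGB
BBBBBBB
BBBBBBB
After op 3 paint(2,2,G):
BBBBRRR
BBBBBBB
BKGBBBB
BBBBBGB
BBBBBBB
BBBBBBB
After op 4 fill(2,2,Y) [1 cells changed]:
BBBBRRR
BBBBBBB
BKYBBBB
BBBBBGB
BBBBBBB
BBBBBBB
After op 5 fill(2,4,G) [36 cells changed]:
GGGGRRR
GGGGGGG
GKYGGGG
GGGGGGG
GGGGGGG
GGGGGGG

Answer: GGGGRRR
GGGGGGG
GKYGGGG
GGGGGGG
GGGGGGG
GGGGGGG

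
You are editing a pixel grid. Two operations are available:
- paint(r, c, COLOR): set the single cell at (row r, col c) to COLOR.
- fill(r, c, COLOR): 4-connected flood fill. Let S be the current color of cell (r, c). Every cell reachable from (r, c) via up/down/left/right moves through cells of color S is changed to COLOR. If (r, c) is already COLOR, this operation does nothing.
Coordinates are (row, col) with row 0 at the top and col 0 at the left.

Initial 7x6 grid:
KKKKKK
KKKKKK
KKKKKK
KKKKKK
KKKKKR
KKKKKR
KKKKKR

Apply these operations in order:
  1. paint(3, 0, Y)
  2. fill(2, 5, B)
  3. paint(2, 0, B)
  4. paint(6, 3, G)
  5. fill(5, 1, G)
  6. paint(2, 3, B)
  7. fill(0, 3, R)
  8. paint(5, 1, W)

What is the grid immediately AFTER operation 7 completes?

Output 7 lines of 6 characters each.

After op 1 paint(3,0,Y):
KKKKKK
KKKKKK
KKKKKK
YKKKKK
KKKKKR
KKKKKR
KKKKKR
After op 2 fill(2,5,B) [38 cells changed]:
BBBBBB
BBBBBB
BBBBBB
YBBBBB
BBBBBR
BBBBBR
BBBBBR
After op 3 paint(2,0,B):
BBBBBB
BBBBBB
BBBBBB
YBBBBB
BBBBBR
BBBBBR
BBBBBR
After op 4 paint(6,3,G):
BBBBBB
BBBBBB
BBBBBB
YBBBBB
BBBBBR
BBBBBR
BBBGBR
After op 5 fill(5,1,G) [37 cells changed]:
GGGGGG
GGGGGG
GGGGGG
YGGGGG
GGGGGR
GGGGGR
GGGGGR
After op 6 paint(2,3,B):
GGGGGG
GGGGGG
GGGBGG
YGGGGG
GGGGGR
GGGGGR
GGGGGR
After op 7 fill(0,3,R) [37 cells changed]:
RRRRRR
RRRRRR
RRRBRR
YRRRRR
RRRRRR
RRRRRR
RRRRRR

Answer: RRRRRR
RRRRRR
RRRBRR
YRRRRR
RRRRRR
RRRRRR
RRRRRR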